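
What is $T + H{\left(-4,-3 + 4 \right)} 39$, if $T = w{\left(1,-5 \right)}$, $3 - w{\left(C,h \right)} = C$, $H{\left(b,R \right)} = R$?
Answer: $41$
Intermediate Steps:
$w{\left(C,h \right)} = 3 - C$
$T = 2$ ($T = 3 - 1 = 2$)
$T + H{\left(-4,-3 + 4 \right)} 39 = 2 + \left(-3 + 4\right) 39 = 2 + 1 \cdot 39 = 2 + 39 = 41$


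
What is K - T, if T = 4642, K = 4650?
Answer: 8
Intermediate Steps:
K - T = 4650 - 1*4642 = 4650 - 4642 = 8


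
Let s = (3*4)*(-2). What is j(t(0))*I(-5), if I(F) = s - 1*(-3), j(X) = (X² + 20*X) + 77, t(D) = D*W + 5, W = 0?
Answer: -4242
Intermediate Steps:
t(D) = 5 (t(D) = D*0 + 5 = 0 + 5 = 5)
s = -24 (s = 12*(-2) = -24)
j(X) = 77 + X² + 20*X
I(F) = -21 (I(F) = -24 - 1*(-3) = -24 + 3 = -21)
j(t(0))*I(-5) = (77 + 5² + 20*5)*(-21) = (77 + 25 + 100)*(-21) = 202*(-21) = -4242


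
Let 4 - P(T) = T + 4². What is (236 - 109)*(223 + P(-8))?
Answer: 27813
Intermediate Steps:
P(T) = -12 - T (P(T) = 4 - (T + 4²) = 4 - (T + 16) = 4 - (16 + T) = 4 + (-16 - T) = -12 - T)
(236 - 109)*(223 + P(-8)) = (236 - 109)*(223 + (-12 - 1*(-8))) = 127*(223 + (-12 + 8)) = 127*(223 - 4) = 127*219 = 27813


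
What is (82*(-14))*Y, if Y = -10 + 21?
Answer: -12628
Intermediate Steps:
Y = 11
(82*(-14))*Y = (82*(-14))*11 = -1148*11 = -12628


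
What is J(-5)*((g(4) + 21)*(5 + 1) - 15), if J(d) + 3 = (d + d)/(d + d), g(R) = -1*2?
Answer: -198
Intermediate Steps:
g(R) = -2
J(d) = -2 (J(d) = -3 + (d + d)/(d + d) = -3 + (2*d)/((2*d)) = -3 + (2*d)*(1/(2*d)) = -3 + 1 = -2)
J(-5)*((g(4) + 21)*(5 + 1) - 15) = -2*((-2 + 21)*(5 + 1) - 15) = -2*(19*6 - 15) = -2*(114 - 15) = -2*99 = -198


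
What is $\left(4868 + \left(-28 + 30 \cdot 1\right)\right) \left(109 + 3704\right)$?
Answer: $18569310$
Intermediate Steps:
$\left(4868 + \left(-28 + 30 \cdot 1\right)\right) \left(109 + 3704\right) = \left(4868 + \left(-28 + 30\right)\right) 3813 = \left(4868 + 2\right) 3813 = 4870 \cdot 3813 = 18569310$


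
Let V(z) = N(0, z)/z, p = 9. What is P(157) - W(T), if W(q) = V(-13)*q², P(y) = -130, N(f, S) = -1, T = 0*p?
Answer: -130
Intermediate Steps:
T = 0 (T = 0*9 = 0)
V(z) = -1/z
W(q) = q²/13 (W(q) = (-1/(-13))*q² = (-1*(-1/13))*q² = q²/13)
P(157) - W(T) = -130 - 0²/13 = -130 - 0/13 = -130 - 1*0 = -130 + 0 = -130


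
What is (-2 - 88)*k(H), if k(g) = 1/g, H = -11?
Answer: 90/11 ≈ 8.1818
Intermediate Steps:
(-2 - 88)*k(H) = (-2 - 88)/(-11) = -90*(-1/11) = 90/11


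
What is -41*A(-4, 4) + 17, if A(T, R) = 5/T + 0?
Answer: 273/4 ≈ 68.250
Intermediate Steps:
A(T, R) = 5/T
-41*A(-4, 4) + 17 = -205/(-4) + 17 = -205*(-1)/4 + 17 = -41*(-5/4) + 17 = 205/4 + 17 = 273/4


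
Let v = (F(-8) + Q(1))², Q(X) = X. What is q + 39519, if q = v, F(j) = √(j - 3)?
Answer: 39509 + 2*I*√11 ≈ 39509.0 + 6.6332*I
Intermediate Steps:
F(j) = √(-3 + j)
v = (1 + I*√11)² (v = (√(-3 - 8) + 1)² = (√(-11) + 1)² = (I*√11 + 1)² = (1 + I*√11)² ≈ -10.0 + 6.6332*I)
q = (1 + I*√11)² ≈ -10.0 + 6.6332*I
q + 39519 = (1 + I*√11)² + 39519 = 39519 + (1 + I*√11)²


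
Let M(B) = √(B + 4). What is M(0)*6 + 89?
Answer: 101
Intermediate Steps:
M(B) = √(4 + B)
M(0)*6 + 89 = √(4 + 0)*6 + 89 = √4*6 + 89 = 2*6 + 89 = 12 + 89 = 101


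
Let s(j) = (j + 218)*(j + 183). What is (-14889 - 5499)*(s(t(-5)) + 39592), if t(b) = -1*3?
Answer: -1596217296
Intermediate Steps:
t(b) = -3
s(j) = (183 + j)*(218 + j) (s(j) = (218 + j)*(183 + j) = (183 + j)*(218 + j))
(-14889 - 5499)*(s(t(-5)) + 39592) = (-14889 - 5499)*((39894 + (-3)**2 + 401*(-3)) + 39592) = -20388*((39894 + 9 - 1203) + 39592) = -20388*(38700 + 39592) = -20388*78292 = -1596217296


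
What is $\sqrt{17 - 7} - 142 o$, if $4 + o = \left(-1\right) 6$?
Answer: $1420 + \sqrt{10} \approx 1423.2$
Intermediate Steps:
$o = -10$ ($o = -4 - 6 = -10$)
$\sqrt{17 - 7} - 142 o = \sqrt{17 - 7} - -1420 = \sqrt{10} + 1420 = 1420 + \sqrt{10}$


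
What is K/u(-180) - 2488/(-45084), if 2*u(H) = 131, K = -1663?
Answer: -37405864/1476501 ≈ -25.334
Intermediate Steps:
u(H) = 131/2 (u(H) = (½)*131 = 131/2)
K/u(-180) - 2488/(-45084) = -1663/131/2 - 2488/(-45084) = -1663*2/131 - 2488*(-1/45084) = -3326/131 + 622/11271 = -37405864/1476501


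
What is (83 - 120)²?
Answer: 1369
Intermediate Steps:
(83 - 120)² = (-37)² = 1369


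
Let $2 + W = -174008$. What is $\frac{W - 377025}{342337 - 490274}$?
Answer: $\frac{551035}{147937} \approx 3.7248$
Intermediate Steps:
$W = -174010$ ($W = -2 - 174008 = -174010$)
$\frac{W - 377025}{342337 - 490274} = \frac{-174010 - 377025}{342337 - 490274} = - \frac{551035}{-147937} = \left(-551035\right) \left(- \frac{1}{147937}\right) = \frac{551035}{147937}$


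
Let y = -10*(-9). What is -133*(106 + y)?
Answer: -26068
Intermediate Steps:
y = 90
-133*(106 + y) = -133*(106 + 90) = -133*196 = -26068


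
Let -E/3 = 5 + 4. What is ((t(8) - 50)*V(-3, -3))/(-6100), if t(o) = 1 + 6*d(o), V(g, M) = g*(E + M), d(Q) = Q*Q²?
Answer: -27207/610 ≈ -44.602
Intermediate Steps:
d(Q) = Q³
E = -27 (E = -3*(5 + 4) = -3*9 = -27)
V(g, M) = g*(-27 + M)
t(o) = 1 + 6*o³
((t(8) - 50)*V(-3, -3))/(-6100) = (((1 + 6*8³) - 50)*(-3*(-27 - 3)))/(-6100) = (((1 + 6*512) - 50)*(-3*(-30)))*(-1/6100) = (((1 + 3072) - 50)*90)*(-1/6100) = ((3073 - 50)*90)*(-1/6100) = (3023*90)*(-1/6100) = 272070*(-1/6100) = -27207/610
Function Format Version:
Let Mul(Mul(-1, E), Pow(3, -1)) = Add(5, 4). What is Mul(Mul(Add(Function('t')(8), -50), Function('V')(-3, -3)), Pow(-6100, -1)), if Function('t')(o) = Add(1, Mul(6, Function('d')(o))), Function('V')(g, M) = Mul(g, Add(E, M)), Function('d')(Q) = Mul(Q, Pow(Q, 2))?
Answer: Rational(-27207, 610) ≈ -44.602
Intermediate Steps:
Function('d')(Q) = Pow(Q, 3)
E = -27 (E = Mul(-3, Add(5, 4)) = Mul(-3, 9) = -27)
Function('V')(g, M) = Mul(g, Add(-27, M))
Function('t')(o) = Add(1, Mul(6, Pow(o, 3)))
Mul(Mul(Add(Function('t')(8), -50), Function('V')(-3, -3)), Pow(-6100, -1)) = Mul(Mul(Add(Add(1, Mul(6, Pow(8, 3))), -50), Mul(-3, Add(-27, -3))), Pow(-6100, -1)) = Mul(Mul(Add(Add(1, Mul(6, 512)), -50), Mul(-3, -30)), Rational(-1, 6100)) = Mul(Mul(Add(Add(1, 3072), -50), 90), Rational(-1, 6100)) = Mul(Mul(Add(3073, -50), 90), Rational(-1, 6100)) = Mul(Mul(3023, 90), Rational(-1, 6100)) = Mul(272070, Rational(-1, 6100)) = Rational(-27207, 610)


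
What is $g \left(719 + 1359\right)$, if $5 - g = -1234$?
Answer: $2574642$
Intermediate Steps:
$g = 1239$ ($g = 5 - -1234 = 5 + 1234 = 1239$)
$g \left(719 + 1359\right) = 1239 \left(719 + 1359\right) = 1239 \cdot 2078 = 2574642$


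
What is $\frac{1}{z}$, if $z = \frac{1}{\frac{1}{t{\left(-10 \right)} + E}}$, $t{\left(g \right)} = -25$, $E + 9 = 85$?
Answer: $\frac{1}{51} \approx 0.019608$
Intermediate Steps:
$E = 76$ ($E = -9 + 85 = 76$)
$z = 51$ ($z = \frac{1}{\frac{1}{-25 + 76}} = \frac{1}{\frac{1}{51}} = 51$)
$\frac{1}{z} = \frac{1}{51}$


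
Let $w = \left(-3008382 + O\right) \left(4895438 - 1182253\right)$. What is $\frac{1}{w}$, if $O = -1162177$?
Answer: $- \frac{1}{15486057120415} \approx -6.4574 \cdot 10^{-14}$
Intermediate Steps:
$w = -15486057120415$ ($w = \left(-3008382 - 1162177\right) \left(4895438 - 1182253\right) = \left(-4170559\right) 3713185 = -15486057120415$)
$\frac{1}{w} = \frac{1}{-15486057120415} = - \frac{1}{15486057120415}$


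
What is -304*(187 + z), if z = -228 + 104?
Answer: -19152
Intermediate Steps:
z = -124
-304*(187 + z) = -304*(187 - 124) = -304*63 = -19152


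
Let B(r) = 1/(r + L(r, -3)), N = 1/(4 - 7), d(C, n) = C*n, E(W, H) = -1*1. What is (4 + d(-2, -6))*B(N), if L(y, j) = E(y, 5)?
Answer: -12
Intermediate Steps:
E(W, H) = -1
N = -⅓ (N = 1/(-3) = -⅓ ≈ -0.33333)
L(y, j) = -1
B(r) = 1/(-1 + r) (B(r) = 1/(r - 1) = 1/(-1 + r))
(4 + d(-2, -6))*B(N) = (4 - 2*(-6))/(-1 - ⅓) = (4 + 12)/(-4/3) = 16*(-¾) = -12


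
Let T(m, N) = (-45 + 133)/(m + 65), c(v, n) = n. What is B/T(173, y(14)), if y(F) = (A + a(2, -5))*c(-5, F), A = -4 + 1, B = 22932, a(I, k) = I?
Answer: 682227/11 ≈ 62021.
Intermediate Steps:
A = -3
y(F) = -F (y(F) = (-3 + 2)*F = -F)
T(m, N) = 88/(65 + m)
B/T(173, y(14)) = 22932/((88/(65 + 173))) = 22932/((88/238)) = 22932/((88*(1/238))) = 22932/(44/119) = 22932*(119/44) = 682227/11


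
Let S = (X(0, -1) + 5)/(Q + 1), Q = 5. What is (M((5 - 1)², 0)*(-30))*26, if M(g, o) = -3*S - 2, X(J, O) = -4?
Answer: 1950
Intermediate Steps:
S = ⅙ (S = (-4 + 5)/(5 + 1) = 1/6 = 1*(⅙) = ⅙ ≈ 0.16667)
M(g, o) = -5/2 (M(g, o) = -3*⅙ - 2 = -½ - 2 = -5/2)
(M((5 - 1)², 0)*(-30))*26 = -5/2*(-30)*26 = 75*26 = 1950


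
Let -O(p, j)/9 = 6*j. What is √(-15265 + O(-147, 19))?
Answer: I*√16291 ≈ 127.64*I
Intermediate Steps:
O(p, j) = -54*j
√(-15265 + O(-147, 19)) = √(-15265 - 54*19) = √(-15265 - 1026) = √(-16291) = I*√16291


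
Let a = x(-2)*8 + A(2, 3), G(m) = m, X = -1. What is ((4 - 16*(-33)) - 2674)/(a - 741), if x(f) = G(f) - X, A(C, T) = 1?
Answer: 63/22 ≈ 2.8636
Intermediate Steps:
x(f) = 1 + f (x(f) = f - 1*(-1) = f + 1 = 1 + f)
a = -7 (a = (1 - 2)*8 + 1 = -1*8 + 1 = -8 + 1 = -7)
((4 - 16*(-33)) - 2674)/(a - 741) = ((4 - 16*(-33)) - 2674)/(-7 - 741) = ((4 + 528) - 2674)/(-748) = (532 - 2674)*(-1/748) = -2142*(-1/748) = 63/22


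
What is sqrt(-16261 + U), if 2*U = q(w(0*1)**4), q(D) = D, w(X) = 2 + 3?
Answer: I*sqrt(63794)/2 ≈ 126.29*I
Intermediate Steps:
w(X) = 5
U = 625/2 (U = (1/2)*5**4 = (1/2)*625 = 625/2 ≈ 312.50)
sqrt(-16261 + U) = sqrt(-16261 + 625/2) = sqrt(-31897/2) = I*sqrt(63794)/2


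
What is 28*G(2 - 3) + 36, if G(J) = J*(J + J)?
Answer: 92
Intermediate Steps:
G(J) = 2*J**2 (G(J) = J*(2*J) = 2*J**2)
28*G(2 - 3) + 36 = 28*(2*(2 - 3)**2) + 36 = 28*(2*(-1)**2) + 36 = 28*(2*1) + 36 = 28*2 + 36 = 56 + 36 = 92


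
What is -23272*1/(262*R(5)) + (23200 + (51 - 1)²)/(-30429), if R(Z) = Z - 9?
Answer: 85151261/3986199 ≈ 21.362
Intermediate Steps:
R(Z) = -9 + Z
-23272*1/(262*R(5)) + (23200 + (51 - 1)²)/(-30429) = -23272*1/(262*(-9 + 5)) + (23200 + (51 - 1)²)/(-30429) = -23272/(262*(-4)) + (23200 + 50²)*(-1/30429) = -23272/(-1048) + (23200 + 2500)*(-1/30429) = -23272*(-1/1048) + 25700*(-1/30429) = 2909/131 - 25700/30429 = 85151261/3986199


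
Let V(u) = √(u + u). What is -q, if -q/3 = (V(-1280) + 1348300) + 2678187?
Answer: 12079461 + 48*I*√10 ≈ 1.2079e+7 + 151.79*I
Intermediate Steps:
V(u) = √2*√u (V(u) = √(2*u) = √2*√u)
q = -12079461 - 48*I*√10 (q = -3*((√2*√(-1280) + 1348300) + 2678187) = -3*((√2*(16*I*√5) + 1348300) + 2678187) = -3*((16*I*√10 + 1348300) + 2678187) = -3*((1348300 + 16*I*√10) + 2678187) = -3*(4026487 + 16*I*√10) = -12079461 - 48*I*√10 ≈ -1.2079e+7 - 151.79*I)
-q = -(-12079461 - 48*I*√10) = 12079461 + 48*I*√10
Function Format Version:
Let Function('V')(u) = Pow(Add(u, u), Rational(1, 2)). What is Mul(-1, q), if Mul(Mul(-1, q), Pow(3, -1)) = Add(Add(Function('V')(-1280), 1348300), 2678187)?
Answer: Add(12079461, Mul(48, I, Pow(10, Rational(1, 2)))) ≈ Add(1.2079e+7, Mul(151.79, I))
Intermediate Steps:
Function('V')(u) = Mul(Pow(2, Rational(1, 2)), Pow(u, Rational(1, 2))) (Function('V')(u) = Pow(Mul(2, u), Rational(1, 2)) = Mul(Pow(2, Rational(1, 2)), Pow(u, Rational(1, 2))))
q = Add(-12079461, Mul(-48, I, Pow(10, Rational(1, 2)))) (q = Mul(-3, Add(Add(Mul(Pow(2, Rational(1, 2)), Pow(-1280, Rational(1, 2))), 1348300), 2678187)) = Mul(-3, Add(Add(Mul(Pow(2, Rational(1, 2)), Mul(16, I, Pow(5, Rational(1, 2)))), 1348300), 2678187)) = Mul(-3, Add(Add(Mul(16, I, Pow(10, Rational(1, 2))), 1348300), 2678187)) = Mul(-3, Add(Add(1348300, Mul(16, I, Pow(10, Rational(1, 2)))), 2678187)) = Mul(-3, Add(4026487, Mul(16, I, Pow(10, Rational(1, 2))))) = Add(-12079461, Mul(-48, I, Pow(10, Rational(1, 2)))) ≈ Add(-1.2079e+7, Mul(-151.79, I)))
Mul(-1, q) = Mul(-1, Add(-12079461, Mul(-48, I, Pow(10, Rational(1, 2))))) = Add(12079461, Mul(48, I, Pow(10, Rational(1, 2))))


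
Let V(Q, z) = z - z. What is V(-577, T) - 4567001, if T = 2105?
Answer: -4567001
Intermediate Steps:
V(Q, z) = 0
V(-577, T) - 4567001 = 0 - 4567001 = -4567001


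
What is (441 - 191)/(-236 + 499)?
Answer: 250/263 ≈ 0.95057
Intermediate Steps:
(441 - 191)/(-236 + 499) = 250/263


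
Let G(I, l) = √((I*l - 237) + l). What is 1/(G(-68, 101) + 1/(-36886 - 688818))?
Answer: -725704/3688630654494465 - 1053292591232*I*√1751/3688630654494465 ≈ -1.9674e-10 - 0.011949*I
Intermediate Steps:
G(I, l) = √(-237 + l + I*l) (G(I, l) = √((-237 + I*l) + l) = √(-237 + l + I*l))
1/(G(-68, 101) + 1/(-36886 - 688818)) = 1/(√(-237 + 101 - 68*101) + 1/(-36886 - 688818)) = 1/(√(-237 + 101 - 6868) + 1/(-725704)) = 1/(√(-7004) - 1/725704) = 1/(2*I*√1751 - 1/725704) = 1/(-1/725704 + 2*I*√1751)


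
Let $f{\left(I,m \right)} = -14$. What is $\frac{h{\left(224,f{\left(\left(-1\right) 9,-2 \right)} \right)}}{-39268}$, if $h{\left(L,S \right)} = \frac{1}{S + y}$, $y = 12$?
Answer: $\frac{1}{78536} \approx 1.2733 \cdot 10^{-5}$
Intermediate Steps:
$h{\left(L,S \right)} = \frac{1}{12 + S}$ ($h{\left(L,S \right)} = \frac{1}{S + 12} = \frac{1}{12 + S}$)
$\frac{h{\left(224,f{\left(\left(-1\right) 9,-2 \right)} \right)}}{-39268} = \frac{1}{\left(12 - 14\right) \left(-39268\right)} = \frac{1}{-2} \left(- \frac{1}{39268}\right) = \left(- \frac{1}{2}\right) \left(- \frac{1}{39268}\right) = \frac{1}{78536}$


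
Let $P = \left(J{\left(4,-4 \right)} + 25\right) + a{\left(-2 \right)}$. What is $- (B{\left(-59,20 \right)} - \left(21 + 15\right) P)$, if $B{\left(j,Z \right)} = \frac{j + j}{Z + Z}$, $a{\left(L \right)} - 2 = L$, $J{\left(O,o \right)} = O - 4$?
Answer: $\frac{18059}{20} \approx 902.95$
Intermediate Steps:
$J{\left(O,o \right)} = -4 + O$
$a{\left(L \right)} = 2 + L$
$B{\left(j,Z \right)} = \frac{j}{Z}$ ($B{\left(j,Z \right)} = \frac{2 j}{2 Z} = 2 j \frac{1}{2 Z} = \frac{j}{Z}$)
$P = 25$ ($P = \left(\left(-4 + 4\right) + 25\right) + \left(2 - 2\right) = \left(0 + 25\right) + 0 = 25 + 0 = 25$)
$- (B{\left(-59,20 \right)} - \left(21 + 15\right) P) = - (- \frac{59}{20} - \left(21 + 15\right) 25) = - (\left(-59\right) \frac{1}{20} - 36 \cdot 25) = - (- \frac{59}{20} - 900) = \left(-1\right) \left(- \frac{18059}{20}\right) = \frac{18059}{20}$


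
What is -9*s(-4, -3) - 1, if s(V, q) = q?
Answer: 26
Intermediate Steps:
-9*s(-4, -3) - 1 = -9*(-3) - 1 = 27 - 1 = 26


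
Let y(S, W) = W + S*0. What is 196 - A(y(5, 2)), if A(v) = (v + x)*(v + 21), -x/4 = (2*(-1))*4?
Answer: -586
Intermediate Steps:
x = 32 (x = -4*2*(-1)*4 = -(-8)*4 = -4*(-8) = 32)
y(S, W) = W (y(S, W) = W + 0 = W)
A(v) = (21 + v)*(32 + v) (A(v) = (v + 32)*(v + 21) = (32 + v)*(21 + v) = (21 + v)*(32 + v))
196 - A(y(5, 2)) = 196 - (672 + 2² + 53*2) = 196 - (672 + 4 + 106) = 196 - 1*782 = 196 - 782 = -586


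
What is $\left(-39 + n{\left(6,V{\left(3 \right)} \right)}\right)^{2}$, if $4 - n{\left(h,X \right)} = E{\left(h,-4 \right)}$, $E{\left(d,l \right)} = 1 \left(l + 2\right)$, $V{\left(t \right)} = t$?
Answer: $1089$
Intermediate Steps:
$E{\left(d,l \right)} = 2 + l$ ($E{\left(d,l \right)} = 1 \left(2 + l\right) = 2 + l$)
$n{\left(h,X \right)} = 6$ ($n{\left(h,X \right)} = 4 - \left(2 - 4\right) = 4 - -2 = 4 + 2 = 6$)
$\left(-39 + n{\left(6,V{\left(3 \right)} \right)}\right)^{2} = \left(-39 + 6\right)^{2} = \left(-33\right)^{2} = 1089$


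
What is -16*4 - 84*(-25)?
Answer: 2036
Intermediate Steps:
-16*4 - 84*(-25) = -64 + 2100 = 2036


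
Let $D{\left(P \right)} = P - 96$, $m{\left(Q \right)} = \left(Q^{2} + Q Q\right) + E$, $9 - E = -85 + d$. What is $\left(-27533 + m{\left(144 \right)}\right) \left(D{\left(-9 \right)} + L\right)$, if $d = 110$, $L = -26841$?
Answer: $-375169158$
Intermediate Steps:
$E = -16$ ($E = 9 - \left(-85 + 110\right) = 9 - 25 = -16$)
$m{\left(Q \right)} = -16 + 2 Q^{2}$ ($m{\left(Q \right)} = \left(Q^{2} + Q Q\right) - 16 = \left(Q^{2} + Q^{2}\right) - 16 = 2 Q^{2} - 16 = -16 + 2 Q^{2}$)
$D{\left(P \right)} = -96 + P$ ($D{\left(P \right)} = P - 96 = -96 + P$)
$\left(-27533 + m{\left(144 \right)}\right) \left(D{\left(-9 \right)} + L\right) = \left(-27533 - \left(16 - 2 \cdot 144^{2}\right)\right) \left(\left(-96 - 9\right) - 26841\right) = \left(-27533 + \left(-16 + 2 \cdot 20736\right)\right) \left(-105 - 26841\right) = \left(-27533 + \left(-16 + 41472\right)\right) \left(-26946\right) = \left(-27533 + 41456\right) \left(-26946\right) = 13923 \left(-26946\right) = -375169158$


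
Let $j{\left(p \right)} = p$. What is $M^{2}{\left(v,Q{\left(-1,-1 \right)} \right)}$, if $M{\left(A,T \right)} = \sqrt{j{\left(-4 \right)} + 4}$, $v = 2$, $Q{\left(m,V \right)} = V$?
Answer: $0$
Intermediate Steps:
$M{\left(A,T \right)} = 0$ ($M{\left(A,T \right)} = \sqrt{-4 + 4} = \sqrt{0} = 0$)
$M^{2}{\left(v,Q{\left(-1,-1 \right)} \right)} = 0^{2} = 0$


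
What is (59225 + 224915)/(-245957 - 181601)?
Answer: -142070/213779 ≈ -0.66457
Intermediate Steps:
(59225 + 224915)/(-245957 - 181601) = 284140/(-427558) = 284140*(-1/427558) = -142070/213779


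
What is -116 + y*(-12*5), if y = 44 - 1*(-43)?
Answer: -5336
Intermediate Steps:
y = 87 (y = 44 + 43 = 87)
-116 + y*(-12*5) = -116 + 87*(-12*5) = -116 + 87*(-60) = -116 - 5220 = -5336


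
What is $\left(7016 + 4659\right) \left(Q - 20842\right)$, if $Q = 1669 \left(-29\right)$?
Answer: $-808412025$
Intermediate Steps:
$Q = -48401$
$\left(7016 + 4659\right) \left(Q - 20842\right) = \left(7016 + 4659\right) \left(-48401 - 20842\right) = 11675 \left(-69243\right) = -808412025$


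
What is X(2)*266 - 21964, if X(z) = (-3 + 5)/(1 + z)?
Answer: -65360/3 ≈ -21787.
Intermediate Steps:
X(z) = 2/(1 + z)
X(2)*266 - 21964 = (2/(1 + 2))*266 - 21964 = (2/3)*266 - 21964 = (2*(⅓))*266 - 21964 = (⅔)*266 - 21964 = 532/3 - 21964 = -65360/3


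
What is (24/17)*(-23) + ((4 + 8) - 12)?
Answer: -552/17 ≈ -32.471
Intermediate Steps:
(24/17)*(-23) + ((4 + 8) - 12) = (24*(1/17))*(-23) + (12 - 12) = (24/17)*(-23) + 0 = -552/17 + 0 = -552/17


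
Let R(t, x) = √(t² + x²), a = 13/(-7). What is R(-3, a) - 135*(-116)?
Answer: 15660 + √610/7 ≈ 15664.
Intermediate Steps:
a = -13/7 (a = 13*(-⅐) = -13/7 ≈ -1.8571)
R(-3, a) - 135*(-116) = √((-3)² + (-13/7)²) - 135*(-116) = √(9 + 169/49) + 15660 = √(610/49) + 15660 = √610/7 + 15660 = 15660 + √610/7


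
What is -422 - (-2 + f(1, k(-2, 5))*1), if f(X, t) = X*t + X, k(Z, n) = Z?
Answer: -419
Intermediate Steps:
f(X, t) = X + X*t
-422 - (-2 + f(1, k(-2, 5))*1) = -422 - (-2 + (1*(1 - 2))*1) = -422 - (-2 + (1*(-1))*1) = -422 - (-2 - 1*1) = -422 - (-2 - 1) = -422 - 1*(-3) = -422 + 3 = -419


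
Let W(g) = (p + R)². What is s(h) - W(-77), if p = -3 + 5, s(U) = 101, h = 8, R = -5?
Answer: 92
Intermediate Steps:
p = 2
W(g) = 9 (W(g) = (2 - 5)² = (-3)² = 9)
s(h) - W(-77) = 101 - 1*9 = 101 - 9 = 92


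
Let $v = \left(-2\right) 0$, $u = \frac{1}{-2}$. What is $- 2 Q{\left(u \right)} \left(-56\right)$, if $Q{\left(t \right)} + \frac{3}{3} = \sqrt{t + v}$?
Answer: $-112 + 56 i \sqrt{2} \approx -112.0 + 79.196 i$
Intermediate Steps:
$u = - \frac{1}{2} \approx -0.5$
$v = 0$
$Q{\left(t \right)} = -1 + \sqrt{t}$ ($Q{\left(t \right)} = -1 + \sqrt{t + 0} = -1 + \sqrt{t}$)
$- 2 Q{\left(u \right)} \left(-56\right) = - 2 \left(-1 + \sqrt{- \frac{1}{2}}\right) \left(-56\right) = - 2 \left(-1 + \frac{i \sqrt{2}}{2}\right) \left(-56\right) = \left(2 - i \sqrt{2}\right) \left(-56\right) = -112 + 56 i \sqrt{2}$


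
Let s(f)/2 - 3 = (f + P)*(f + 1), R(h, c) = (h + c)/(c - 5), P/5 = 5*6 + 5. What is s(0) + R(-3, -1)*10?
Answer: 1088/3 ≈ 362.67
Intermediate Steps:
P = 175 (P = 5*(5*6 + 5) = 5*(30 + 5) = 5*35 = 175)
R(h, c) = (c + h)/(-5 + c)
s(f) = 6 + 2*(1 + f)*(175 + f) (s(f) = 6 + 2*((f + 175)*(f + 1)) = 6 + 2*((175 + f)*(1 + f)) = 6 + 2*((1 + f)*(175 + f)) = 6 + 2*(1 + f)*(175 + f))
s(0) + R(-3, -1)*10 = (356 + 2*0**2 + 352*0) + ((-1 - 3)/(-5 - 1))*10 = (356 + 2*0 + 0) + (-4/(-6))*10 = (356 + 0 + 0) - 1/6*(-4)*10 = 356 + (2/3)*10 = 356 + 20/3 = 1088/3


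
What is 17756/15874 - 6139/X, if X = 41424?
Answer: 319037029/328782288 ≈ 0.97036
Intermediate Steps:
17756/15874 - 6139/X = 17756/15874 - 6139/41424 = 17756*(1/15874) - 6139*1/41424 = 8878/7937 - 6139/41424 = 319037029/328782288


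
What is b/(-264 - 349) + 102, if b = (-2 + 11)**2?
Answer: 62445/613 ≈ 101.87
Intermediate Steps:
b = 81 (b = 9**2 = 81)
b/(-264 - 349) + 102 = 81/(-264 - 349) + 102 = 81/(-613) + 102 = 81*(-1/613) + 102 = -81/613 + 102 = 62445/613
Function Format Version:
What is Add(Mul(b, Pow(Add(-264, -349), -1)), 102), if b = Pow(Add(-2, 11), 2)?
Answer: Rational(62445, 613) ≈ 101.87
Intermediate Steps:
b = 81 (b = Pow(9, 2) = 81)
Add(Mul(b, Pow(Add(-264, -349), -1)), 102) = Add(Mul(81, Pow(Add(-264, -349), -1)), 102) = Add(Mul(81, Pow(-613, -1)), 102) = Add(Mul(81, Rational(-1, 613)), 102) = Add(Rational(-81, 613), 102) = Rational(62445, 613)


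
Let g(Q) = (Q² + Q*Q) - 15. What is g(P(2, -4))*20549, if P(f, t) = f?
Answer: -143843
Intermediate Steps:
g(Q) = -15 + 2*Q² (g(Q) = (Q² + Q²) - 15 = 2*Q² - 15 = -15 + 2*Q²)
g(P(2, -4))*20549 = (-15 + 2*2²)*20549 = (-15 + 2*4)*20549 = (-15 + 8)*20549 = -7*20549 = -143843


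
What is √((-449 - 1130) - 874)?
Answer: I*√2453 ≈ 49.528*I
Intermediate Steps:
√((-449 - 1130) - 874) = √(-1579 - 874) = √(-2453) = I*√2453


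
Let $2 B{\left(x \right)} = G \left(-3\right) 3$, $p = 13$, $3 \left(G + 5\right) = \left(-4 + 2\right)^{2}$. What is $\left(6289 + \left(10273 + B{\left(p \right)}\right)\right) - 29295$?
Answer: $- \frac{25433}{2} \approx -12717.0$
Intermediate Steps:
$G = - \frac{11}{3}$ ($G = -5 + \frac{\left(-4 + 2\right)^{2}}{3} = -5 + \frac{\left(-2\right)^{2}}{3} = -5 + \frac{1}{3} \cdot 4 = -5 + \frac{4}{3} = - \frac{11}{3} \approx -3.6667$)
$B{\left(x \right)} = \frac{33}{2}$ ($B{\left(x \right)} = \frac{\left(- \frac{11}{3}\right) \left(-3\right) 3}{2} = \frac{11 \cdot 3}{2} = \frac{1}{2} \cdot 33 = \frac{33}{2}$)
$\left(6289 + \left(10273 + B{\left(p \right)}\right)\right) - 29295 = \left(6289 + \left(10273 + \frac{33}{2}\right)\right) - 29295 = \left(6289 + \frac{20579}{2}\right) - 29295 = \frac{33157}{2} - 29295 = - \frac{25433}{2}$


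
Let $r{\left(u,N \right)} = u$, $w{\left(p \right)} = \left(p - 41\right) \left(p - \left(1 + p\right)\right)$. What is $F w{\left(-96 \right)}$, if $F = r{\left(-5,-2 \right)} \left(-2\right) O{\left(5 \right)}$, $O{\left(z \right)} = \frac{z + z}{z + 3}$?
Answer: $\frac{3425}{2} \approx 1712.5$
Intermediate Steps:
$O{\left(z \right)} = \frac{2 z}{3 + z}$
$w{\left(p \right)} = 41 - p$ ($w{\left(p \right)} = \left(-41 + p\right) \left(-1\right) = 41 - p$)
$F = \frac{25}{2}$ ($F = \left(-5\right) \left(-2\right) 2 \cdot 5 \frac{1}{3 + 5} = 10 \cdot 2 \cdot 5 \cdot \frac{1}{8} = 10 \cdot \frac{5}{4} = \frac{25}{2} \approx 12.5$)
$F w{\left(-96 \right)} = \frac{25 \left(41 - -96\right)}{2} = \frac{25 \left(41 + 96\right)}{2} = \frac{25}{2} \cdot 137 = \frac{3425}{2}$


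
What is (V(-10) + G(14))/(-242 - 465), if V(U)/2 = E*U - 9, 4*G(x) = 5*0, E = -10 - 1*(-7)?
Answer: -6/101 ≈ -0.059406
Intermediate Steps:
E = -3 (E = -10 + 7 = -3)
G(x) = 0 (G(x) = (5*0)/4 = (1/4)*0 = 0)
V(U) = -18 - 6*U (V(U) = 2*(-3*U - 9) = 2*(-9 - 3*U) = -18 - 6*U)
(V(-10) + G(14))/(-242 - 465) = ((-18 - 6*(-10)) + 0)/(-242 - 465) = ((-18 + 60) + 0)/(-707) = (42 + 0)*(-1/707) = 42*(-1/707) = -6/101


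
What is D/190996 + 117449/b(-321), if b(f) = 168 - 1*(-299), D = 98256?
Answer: 5619543689/22298783 ≈ 252.01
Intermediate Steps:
b(f) = 467 (b(f) = 168 + 299 = 467)
D/190996 + 117449/b(-321) = 98256/190996 + 117449/467 = 98256*(1/190996) + 117449*(1/467) = 24564/47749 + 117449/467 = 5619543689/22298783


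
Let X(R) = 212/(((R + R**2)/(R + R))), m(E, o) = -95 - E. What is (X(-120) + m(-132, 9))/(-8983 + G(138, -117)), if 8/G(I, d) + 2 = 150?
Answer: -147223/39551911 ≈ -0.0037223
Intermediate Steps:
G(I, d) = 2/37 (G(I, d) = 8/(-2 + 150) = 8/148 = 8*(1/148) = 2/37)
X(R) = 424*R/(R + R**2) (X(R) = 212/(((R + R**2)/((2*R)))) = 212/(((R + R**2)*(1/(2*R)))) = 212/(((R + R**2)/(2*R))) = 212*(2*R/(R + R**2)) = 424*R/(R + R**2))
(X(-120) + m(-132, 9))/(-8983 + G(138, -117)) = (424/(1 - 120) + (-95 - 1*(-132)))/(-8983 + 2/37) = (424/(-119) + (-95 + 132))/(-332369/37) = (424*(-1/119) + 37)*(-37/332369) = (-424/119 + 37)*(-37/332369) = (3979/119)*(-37/332369) = -147223/39551911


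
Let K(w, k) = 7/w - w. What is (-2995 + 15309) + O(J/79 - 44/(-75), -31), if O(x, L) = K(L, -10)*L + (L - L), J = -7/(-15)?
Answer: 11360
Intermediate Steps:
J = 7/15 (J = -7*(-1/15) = 7/15 ≈ 0.46667)
K(w, k) = -w + 7/w
O(x, L) = L*(-L + 7/L) (O(x, L) = (-L + 7/L)*L + (L - L) = L*(-L + 7/L) + 0 = L*(-L + 7/L))
(-2995 + 15309) + O(J/79 - 44/(-75), -31) = (-2995 + 15309) + (7 - 1*(-31)²) = 12314 + (7 - 1*961) = 12314 + (7 - 961) = 12314 - 954 = 11360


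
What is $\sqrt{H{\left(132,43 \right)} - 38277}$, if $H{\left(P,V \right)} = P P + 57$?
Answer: $2 i \sqrt{5199} \approx 144.21 i$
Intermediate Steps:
$H{\left(P,V \right)} = 57 + P^{2}$ ($H{\left(P,V \right)} = P^{2} + 57 = 57 + P^{2}$)
$\sqrt{H{\left(132,43 \right)} - 38277} = \sqrt{\left(57 + 132^{2}\right) - 38277} = \sqrt{\left(57 + 17424\right) - 38277} = \sqrt{17481 - 38277} = \sqrt{-20796} = 2 i \sqrt{5199}$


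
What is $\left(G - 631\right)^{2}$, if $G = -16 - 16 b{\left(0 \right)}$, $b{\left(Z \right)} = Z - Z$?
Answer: $418609$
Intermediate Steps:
$b{\left(Z \right)} = 0$
$G = -16$ ($G = -16 - 0 = -16 + 0 = -16$)
$\left(G - 631\right)^{2} = \left(-16 - 631\right)^{2} = \left(-647\right)^{2} = 418609$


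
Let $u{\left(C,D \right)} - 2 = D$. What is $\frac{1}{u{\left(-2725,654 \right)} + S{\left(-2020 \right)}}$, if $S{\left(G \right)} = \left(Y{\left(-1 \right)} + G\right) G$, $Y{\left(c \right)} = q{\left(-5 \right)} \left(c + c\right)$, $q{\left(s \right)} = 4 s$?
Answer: $\frac{1}{4000256} \approx 2.4998 \cdot 10^{-7}$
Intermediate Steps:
$u{\left(C,D \right)} = 2 + D$
$Y{\left(c \right)} = - 40 c$ ($Y{\left(c \right)} = 4 \left(-5\right) \left(c + c\right) = - 20 \cdot 2 c = - 40 c$)
$S{\left(G \right)} = G \left(40 + G\right)$ ($S{\left(G \right)} = \left(\left(-40\right) \left(-1\right) + G\right) G = \left(40 + G\right) G = G \left(40 + G\right)$)
$\frac{1}{u{\left(-2725,654 \right)} + S{\left(-2020 \right)}} = \frac{1}{\left(2 + 654\right) - 2020 \left(40 - 2020\right)} = \frac{1}{656 - -3999600} = \frac{1}{656 + 3999600} = \frac{1}{4000256}$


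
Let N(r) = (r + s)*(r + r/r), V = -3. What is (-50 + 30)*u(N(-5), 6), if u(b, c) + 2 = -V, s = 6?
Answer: -20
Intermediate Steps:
N(r) = (1 + r)*(6 + r) (N(r) = (r + 6)*(r + r/r) = (6 + r)*(r + 1) = (6 + r)*(1 + r) = (1 + r)*(6 + r))
u(b, c) = 1 (u(b, c) = -2 - 1*(-3) = -2 + 3 = 1)
(-50 + 30)*u(N(-5), 6) = (-50 + 30)*1 = -20*1 = -20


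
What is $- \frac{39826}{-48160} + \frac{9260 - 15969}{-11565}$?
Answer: $\frac{78369313}{55697040} \approx 1.4071$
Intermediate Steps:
$- \frac{39826}{-48160} + \frac{9260 - 15969}{-11565} = \left(-39826\right) \left(- \frac{1}{48160}\right) + \left(9260 - 15969\right) \left(- \frac{1}{11565}\right) = \frac{19913}{24080} - - \frac{6709}{11565} = \frac{19913}{24080} + \frac{6709}{11565} = \frac{78369313}{55697040}$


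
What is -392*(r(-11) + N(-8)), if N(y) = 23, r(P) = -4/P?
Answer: -100744/11 ≈ -9158.5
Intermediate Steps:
-392*(r(-11) + N(-8)) = -392*(-4/(-11) + 23) = -392*(-4*(-1/11) + 23) = -392*(4/11 + 23) = -392*257/11 = -100744/11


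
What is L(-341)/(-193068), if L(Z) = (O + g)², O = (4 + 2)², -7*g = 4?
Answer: -496/76293 ≈ -0.0065012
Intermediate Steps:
g = -4/7 (g = -⅐*4 = -4/7 ≈ -0.57143)
O = 36 (O = 6² = 36)
L(Z) = 61504/49 (L(Z) = (36 - 4/7)² = (248/7)² = 61504/49)
L(-341)/(-193068) = (61504/49)/(-193068) = (61504/49)*(-1/193068) = -496/76293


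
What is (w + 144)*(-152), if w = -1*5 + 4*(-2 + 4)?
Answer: -22344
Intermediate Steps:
w = 3 (w = -5 + 4*2 = -5 + 8 = 3)
(w + 144)*(-152) = (3 + 144)*(-152) = 147*(-152) = -22344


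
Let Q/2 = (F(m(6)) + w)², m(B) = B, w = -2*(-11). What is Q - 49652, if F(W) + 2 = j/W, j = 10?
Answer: -438418/9 ≈ -48713.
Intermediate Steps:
w = 22
F(W) = -2 + 10/W
Q = 8450/9 (Q = 2*((-2 + 10/6) + 22)² = 2*((-2 + 10*(⅙)) + 22)² = 2*((-2 + 5/3) + 22)² = 2*(-⅓ + 22)² = 2*(65/3)² = 2*(4225/9) = 8450/9 ≈ 938.89)
Q - 49652 = 8450/9 - 49652 = -438418/9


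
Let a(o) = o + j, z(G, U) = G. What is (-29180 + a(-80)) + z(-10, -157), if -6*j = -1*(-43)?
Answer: -175663/6 ≈ -29277.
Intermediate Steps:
j = -43/6 (j = -(-1)*(-43)/6 = -⅙*43 = -43/6 ≈ -7.1667)
a(o) = -43/6 + o (a(o) = o - 43/6 = -43/6 + o)
(-29180 + a(-80)) + z(-10, -157) = (-29180 + (-43/6 - 80)) - 10 = (-29180 - 523/6) - 10 = -175603/6 - 10 = -175663/6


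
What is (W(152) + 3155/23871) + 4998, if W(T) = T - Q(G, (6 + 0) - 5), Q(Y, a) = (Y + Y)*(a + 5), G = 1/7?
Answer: 860285183/167097 ≈ 5148.4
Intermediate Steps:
G = ⅐ ≈ 0.14286
Q(Y, a) = 2*Y*(5 + a) (Q(Y, a) = (2*Y)*(5 + a) = 2*Y*(5 + a))
W(T) = -12/7 + T (W(T) = T - 2*(5 + ((6 + 0) - 5))/7 = T - 2*(5 + (6 - 5))/7 = T - 2*(5 + 1)/7 = T - 2*6/7 = T - 1*12/7 = T - 12/7 = -12/7 + T)
(W(152) + 3155/23871) + 4998 = ((-12/7 + 152) + 3155/23871) + 4998 = (1052/7 + 3155*(1/23871)) + 4998 = (1052/7 + 3155/23871) + 4998 = 25134377/167097 + 4998 = 860285183/167097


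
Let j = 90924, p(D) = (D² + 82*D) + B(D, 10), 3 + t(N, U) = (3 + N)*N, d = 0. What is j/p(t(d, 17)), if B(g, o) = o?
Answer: -90924/227 ≈ -400.55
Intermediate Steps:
t(N, U) = -3 + N*(3 + N) (t(N, U) = -3 + (3 + N)*N = -3 + N*(3 + N))
p(D) = 10 + D² + 82*D (p(D) = (D² + 82*D) + 10 = 10 + D² + 82*D)
j/p(t(d, 17)) = 90924/(10 + (-3 + 0² + 3*0)² + 82*(-3 + 0² + 3*0)) = 90924/(10 + (-3 + 0 + 0)² + 82*(-3 + 0 + 0)) = 90924/(10 + (-3)² + 82*(-3)) = 90924/(10 + 9 - 246) = 90924/(-227) = 90924*(-1/227) = -90924/227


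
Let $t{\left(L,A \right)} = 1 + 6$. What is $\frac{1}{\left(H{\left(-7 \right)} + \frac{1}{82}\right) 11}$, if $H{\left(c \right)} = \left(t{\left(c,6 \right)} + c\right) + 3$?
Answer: $\frac{82}{2717} \approx 0.03018$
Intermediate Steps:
$t{\left(L,A \right)} = 7$
$H{\left(c \right)} = 10 + c$ ($H{\left(c \right)} = \left(7 + c\right) + 3 = 10 + c$)
$\frac{1}{\left(H{\left(-7 \right)} + \frac{1}{82}\right) 11} = \frac{1}{\left(\left(10 - 7\right) + \frac{1}{82}\right) 11} = \frac{1}{\left(3 + \frac{1}{82}\right) 11} = \frac{1}{\frac{247}{82} \cdot 11} = \frac{1}{\frac{2717}{82}} = \frac{82}{2717}$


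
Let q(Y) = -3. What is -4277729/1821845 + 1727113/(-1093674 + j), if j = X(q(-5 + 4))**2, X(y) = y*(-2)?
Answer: -7824819171587/1992438922110 ≈ -3.9273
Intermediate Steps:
X(y) = -2*y
j = 36 (j = (-2*(-3))**2 = 6**2 = 36)
-4277729/1821845 + 1727113/(-1093674 + j) = -4277729/1821845 + 1727113/(-1093674 + 36) = -4277729*1/1821845 + 1727113/(-1093638) = -4277729/1821845 + 1727113*(-1/1093638) = -4277729/1821845 - 1727113/1093638 = -7824819171587/1992438922110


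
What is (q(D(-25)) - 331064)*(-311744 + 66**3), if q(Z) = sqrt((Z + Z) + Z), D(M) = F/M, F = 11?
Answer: 8027639872 - 24248*I*sqrt(33)/5 ≈ 8.0276e+9 - 27859.0*I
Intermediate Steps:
D(M) = 11/M
q(Z) = sqrt(3)*sqrt(Z) (q(Z) = sqrt(2*Z + Z) = sqrt(3*Z) = sqrt(3)*sqrt(Z))
(q(D(-25)) - 331064)*(-311744 + 66**3) = (sqrt(3)*sqrt(11/(-25)) - 331064)*(-311744 + 66**3) = (sqrt(3)*sqrt(11*(-1/25)) - 331064)*(-311744 + 287496) = (sqrt(3)*sqrt(-11/25) - 331064)*(-24248) = (sqrt(3)*(I*sqrt(11)/5) - 331064)*(-24248) = (I*sqrt(33)/5 - 331064)*(-24248) = (-331064 + I*sqrt(33)/5)*(-24248) = 8027639872 - 24248*I*sqrt(33)/5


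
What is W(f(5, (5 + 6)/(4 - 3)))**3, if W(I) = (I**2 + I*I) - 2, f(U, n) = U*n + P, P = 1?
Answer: 246491883000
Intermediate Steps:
f(U, n) = 1 + U*n (f(U, n) = U*n + 1 = 1 + U*n)
W(I) = -2 + 2*I**2 (W(I) = (I**2 + I**2) - 2 = 2*I**2 - 2 = -2 + 2*I**2)
W(f(5, (5 + 6)/(4 - 3)))**3 = (-2 + 2*(1 + 5*((5 + 6)/(4 - 3)))**2)**3 = (-2 + 2*(1 + 5*(11/1))**2)**3 = (-2 + 2*(1 + 5*(11*1))**2)**3 = (-2 + 2*(1 + 5*11)**2)**3 = (-2 + 2*(1 + 55)**2)**3 = (-2 + 2*56**2)**3 = (-2 + 2*3136)**3 = (-2 + 6272)**3 = 6270**3 = 246491883000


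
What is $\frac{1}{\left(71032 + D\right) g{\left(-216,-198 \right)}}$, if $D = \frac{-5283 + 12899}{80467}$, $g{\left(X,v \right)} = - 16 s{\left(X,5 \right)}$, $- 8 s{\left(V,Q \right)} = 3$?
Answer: $\frac{80467}{34294437360} \approx 2.3464 \cdot 10^{-6}$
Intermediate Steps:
$s{\left(V,Q \right)} = - \frac{3}{8}$ ($s{\left(V,Q \right)} = \left(- \frac{1}{8}\right) 3 = - \frac{3}{8}$)
$g{\left(X,v \right)} = 6$ ($g{\left(X,v \right)} = \left(-16\right) \left(- \frac{3}{8}\right) = 6$)
$D = \frac{7616}{80467}$ ($D = 7616 \cdot \frac{1}{80467} = \frac{7616}{80467} \approx 0.094648$)
$\frac{1}{\left(71032 + D\right) g{\left(-216,-198 \right)}} = \frac{1}{\left(71032 + \frac{7616}{80467}\right) 6} = \frac{1}{\frac{5715739560}{80467}} \cdot \frac{1}{6} = \frac{80467}{5715739560} \cdot \frac{1}{6} = \frac{80467}{34294437360}$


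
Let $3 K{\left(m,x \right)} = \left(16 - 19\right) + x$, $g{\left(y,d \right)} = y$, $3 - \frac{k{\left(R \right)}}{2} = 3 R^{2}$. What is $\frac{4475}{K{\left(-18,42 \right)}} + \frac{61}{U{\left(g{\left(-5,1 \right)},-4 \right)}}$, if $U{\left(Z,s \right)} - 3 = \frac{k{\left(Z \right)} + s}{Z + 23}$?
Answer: $\frac{203188}{611} \approx 332.55$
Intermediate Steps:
$k{\left(R \right)} = 6 - 6 R^{2}$ ($k{\left(R \right)} = 6 - 2 \cdot 3 R^{2} = 6 - 6 R^{2}$)
$K{\left(m,x \right)} = -1 + \frac{x}{3}$ ($K{\left(m,x \right)} = \frac{\left(16 - 19\right) + x}{3} = \frac{-3 + x}{3} = -1 + \frac{x}{3}$)
$U{\left(Z,s \right)} = 3 + \frac{6 + s - 6 Z^{2}}{23 + Z}$ ($U{\left(Z,s \right)} = 3 + \frac{\left(6 - 6 Z^{2}\right) + s}{Z + 23} = 3 + \frac{6 + s - 6 Z^{2}}{23 + Z}$)
$\frac{4475}{K{\left(-18,42 \right)}} + \frac{61}{U{\left(g{\left(-5,1 \right)},-4 \right)}} = \frac{4475}{-1 + \frac{1}{3} \cdot 42} + \frac{61}{\frac{1}{23 - 5} \left(75 - 4 - 6 \left(-5\right)^{2} + 3 \left(-5\right)\right)} = \frac{4475}{-1 + 14} + \frac{61}{\frac{1}{18} \left(75 - 4 - 150 - 15\right)} = \frac{4475}{13} + \frac{61}{\frac{1}{18} \left(75 - 4 - 150 - 15\right)} = 4475 \cdot \frac{1}{13} + \frac{61}{\frac{1}{18} \left(-94\right)} = \frac{4475}{13} + \frac{61}{- \frac{47}{9}} = \frac{4475}{13} + 61 \left(- \frac{9}{47}\right) = \frac{4475}{13} - \frac{549}{47} = \frac{203188}{611}$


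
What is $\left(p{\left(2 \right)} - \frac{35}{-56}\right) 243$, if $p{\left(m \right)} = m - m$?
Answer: $\frac{1215}{8} \approx 151.88$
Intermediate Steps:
$p{\left(m \right)} = 0$
$\left(p{\left(2 \right)} - \frac{35}{-56}\right) 243 = \left(0 - \frac{35}{-56}\right) 243 = \left(0 - - \frac{5}{8}\right) 243 = \left(0 + \frac{5}{8}\right) 243 = \frac{5}{8} \cdot 243 = \frac{1215}{8}$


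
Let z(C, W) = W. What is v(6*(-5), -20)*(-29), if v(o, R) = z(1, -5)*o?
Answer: -4350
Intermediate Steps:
v(o, R) = -5*o
v(6*(-5), -20)*(-29) = -30*(-5)*(-29) = -5*(-30)*(-29) = 150*(-29) = -4350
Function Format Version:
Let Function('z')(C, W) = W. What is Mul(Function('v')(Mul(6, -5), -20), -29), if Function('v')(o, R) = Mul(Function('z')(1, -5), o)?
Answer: -4350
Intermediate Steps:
Function('v')(o, R) = Mul(-5, o)
Mul(Function('v')(Mul(6, -5), -20), -29) = Mul(Mul(-5, Mul(6, -5)), -29) = Mul(Mul(-5, -30), -29) = Mul(150, -29) = -4350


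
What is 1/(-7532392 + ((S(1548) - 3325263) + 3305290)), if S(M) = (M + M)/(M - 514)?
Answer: -517/3904571157 ≈ -1.3241e-7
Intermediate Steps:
S(M) = 2*M/(-514 + M) (S(M) = (2*M)/(-514 + M) = 2*M/(-514 + M))
1/(-7532392 + ((S(1548) - 3325263) + 3305290)) = 1/(-7532392 + ((2*1548/(-514 + 1548) - 3325263) + 3305290)) = 1/(-7532392 + ((2*1548/1034 - 3325263) + 3305290)) = 1/(-7532392 + ((2*1548*(1/1034) - 3325263) + 3305290)) = 1/(-7532392 + ((1548/517 - 3325263) + 3305290)) = 1/(-7532392 + (-1719159423/517 + 3305290)) = 1/(-7532392 - 10324493/517) = 1/(-3904571157/517) = -517/3904571157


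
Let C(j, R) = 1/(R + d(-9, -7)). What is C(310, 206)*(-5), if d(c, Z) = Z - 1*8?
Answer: -5/191 ≈ -0.026178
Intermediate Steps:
d(c, Z) = -8 + Z (d(c, Z) = Z - 8 = -8 + Z)
C(j, R) = 1/(-15 + R) (C(j, R) = 1/(R + (-8 - 7)) = 1/(R - 15) = 1/(-15 + R))
C(310, 206)*(-5) = -5/(-15 + 206) = -5/191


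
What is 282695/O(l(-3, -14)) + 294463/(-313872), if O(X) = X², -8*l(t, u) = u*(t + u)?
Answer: 15555064067/48843312 ≈ 318.47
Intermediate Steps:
l(t, u) = -u*(t + u)/8
282695/O(l(-3, -14)) + 294463/(-313872) = 282695/((-⅛*(-14)*(-3 - 14))²) + 294463/(-313872) = 282695/((-⅛*(-14)*(-17))²) + 294463*(-1/313872) = 282695/((-119/4)²) - 22651/24144 = 282695/(14161/16) - 22651/24144 = 282695*(16/14161) - 22651/24144 = 646160/2023 - 22651/24144 = 15555064067/48843312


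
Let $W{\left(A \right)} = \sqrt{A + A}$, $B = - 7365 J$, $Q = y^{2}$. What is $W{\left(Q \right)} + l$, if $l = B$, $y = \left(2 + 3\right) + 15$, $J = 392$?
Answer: $-2887080 + 20 \sqrt{2} \approx -2.8871 \cdot 10^{6}$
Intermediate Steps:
$y = 20$ ($y = 5 + 15 = 20$)
$Q = 400$ ($Q = 20^{2} = 400$)
$B = -2887080$ ($B = \left(-7365\right) 392 = -2887080$)
$W{\left(A \right)} = \sqrt{2} \sqrt{A}$ ($W{\left(A \right)} = \sqrt{2 A} = \sqrt{2} \sqrt{A}$)
$l = -2887080$
$W{\left(Q \right)} + l = \sqrt{2} \sqrt{400} - 2887080 = \sqrt{2} \cdot 20 - 2887080 = 20 \sqrt{2} - 2887080 = -2887080 + 20 \sqrt{2}$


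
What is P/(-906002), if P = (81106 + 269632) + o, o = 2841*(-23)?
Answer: -285395/906002 ≈ -0.31500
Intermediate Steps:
o = -65343
P = 285395 (P = (81106 + 269632) - 65343 = 350738 - 65343 = 285395)
P/(-906002) = 285395/(-906002) = 285395*(-1/906002) = -285395/906002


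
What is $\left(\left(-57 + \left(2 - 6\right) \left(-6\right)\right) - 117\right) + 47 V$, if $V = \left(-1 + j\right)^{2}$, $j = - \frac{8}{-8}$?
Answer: $-150$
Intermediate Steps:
$j = 1$ ($j = \left(-8\right) \left(- \frac{1}{8}\right) = 1$)
$V = 0$ ($V = \left(-1 + 1\right)^{2} = 0^{2} = 0$)
$\left(\left(-57 + \left(2 - 6\right) \left(-6\right)\right) - 117\right) + 47 V = \left(\left(-57 + \left(2 - 6\right) \left(-6\right)\right) - 117\right) + 47 \cdot 0 = \left(\left(-57 - -24\right) - 117\right) + 0 = \left(\left(-57 + 24\right) - 117\right) + 0 = \left(-33 - 117\right) + 0 = -150 + 0 = -150$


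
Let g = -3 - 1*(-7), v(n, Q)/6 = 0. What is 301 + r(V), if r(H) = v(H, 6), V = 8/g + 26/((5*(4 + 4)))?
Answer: 301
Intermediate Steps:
v(n, Q) = 0 (v(n, Q) = 6*0 = 0)
g = 4 (g = -3 + 7 = 4)
V = 53/20 (V = 8/4 + 26/((5*(4 + 4))) = 8*(¼) + 26/((5*8)) = 2 + 26/40 = 2 + 26*(1/40) = 2 + 13/20 = 53/20 ≈ 2.6500)
r(H) = 0
301 + r(V) = 301 + 0 = 301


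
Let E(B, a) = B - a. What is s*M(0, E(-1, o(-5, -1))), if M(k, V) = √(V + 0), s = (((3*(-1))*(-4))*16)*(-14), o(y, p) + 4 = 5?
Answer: -2688*I*√2 ≈ -3801.4*I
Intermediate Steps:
o(y, p) = 1 (o(y, p) = -4 + 5 = 1)
s = -2688 (s = (-3*(-4)*16)*(-14) = (12*16)*(-14) = 192*(-14) = -2688)
M(k, V) = √V
s*M(0, E(-1, o(-5, -1))) = -2688*√(-1 - 1*1) = -2688*√(-1 - 1) = -2688*I*√2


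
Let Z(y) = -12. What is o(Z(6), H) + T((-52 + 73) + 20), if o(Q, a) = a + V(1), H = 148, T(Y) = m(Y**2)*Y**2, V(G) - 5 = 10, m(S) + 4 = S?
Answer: 2819200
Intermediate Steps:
m(S) = -4 + S
V(G) = 15 (V(G) = 5 + 10 = 15)
T(Y) = Y**2*(-4 + Y**2) (T(Y) = (-4 + Y**2)*Y**2 = Y**2*(-4 + Y**2))
o(Q, a) = 15 + a (o(Q, a) = a + 15 = 15 + a)
o(Z(6), H) + T((-52 + 73) + 20) = (15 + 148) + ((-52 + 73) + 20)**2*(-4 + ((-52 + 73) + 20)**2) = 163 + (21 + 20)**2*(-4 + (21 + 20)**2) = 163 + 41**2*(-4 + 41**2) = 163 + 1681*(-4 + 1681) = 163 + 1681*1677 = 163 + 2819037 = 2819200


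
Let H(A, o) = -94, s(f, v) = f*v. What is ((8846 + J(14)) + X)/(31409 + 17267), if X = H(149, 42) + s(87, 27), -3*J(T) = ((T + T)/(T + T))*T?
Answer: 33289/146028 ≈ 0.22796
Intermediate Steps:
J(T) = -T/3 (J(T) = -(T + T)/(T + T)*T/3 = -(2*T)/((2*T))*T/3 = -(2*T)*(1/(2*T))*T/3 = -T/3)
X = 2255 (X = -94 + 87*27 = -94 + 2349 = 2255)
((8846 + J(14)) + X)/(31409 + 17267) = ((8846 - ⅓*14) + 2255)/(31409 + 17267) = ((8846 - 14/3) + 2255)/48676 = (26524/3 + 2255)*(1/48676) = (33289/3)*(1/48676) = 33289/146028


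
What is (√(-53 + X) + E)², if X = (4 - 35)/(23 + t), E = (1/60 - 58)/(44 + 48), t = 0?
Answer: (3479 - 6000*I*√46)²/30470400 ≈ -53.951 - 9.2926*I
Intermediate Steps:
E = -3479/5520 (E = (1/60 - 58)/92 = -3479/60*1/92 = -3479/5520 ≈ -0.63025)
X = -31/23 (X = (4 - 35)/(23 + 0) = -31/23 ≈ -1.3478)
(√(-53 + X) + E)² = (√(-53 - 31/23) - 3479/5520)² = (√(-1250/23) - 3479/5520)² = (25*I*√46/23 - 3479/5520)² = (-3479/5520 + 25*I*√46/23)²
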